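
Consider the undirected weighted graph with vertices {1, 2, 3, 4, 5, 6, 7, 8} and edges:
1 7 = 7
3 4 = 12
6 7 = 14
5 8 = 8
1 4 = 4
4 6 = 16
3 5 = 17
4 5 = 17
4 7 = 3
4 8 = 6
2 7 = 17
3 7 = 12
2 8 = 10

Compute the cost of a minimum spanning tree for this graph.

Grow the tree from 7 using Prim:
Step 1: cheapest edge leaving the tree is 4 7 (3); add 4.
Step 2: cheapest edge leaving the tree is 1 4 (4); add 1.
Step 3: cheapest edge leaving the tree is 4 8 (6); add 8.
Step 4: cheapest edge leaving the tree is 5 8 (8); add 5.
Step 5: cheapest edge leaving the tree is 2 8 (10); add 2.
Step 6: cheapest edge leaving the tree is 3 4 (12); add 3.
Step 7: cheapest edge leaving the tree is 6 7 (14); add 6.
MST edges: 4 7, 1 4, 4 8, 5 8, 2 8, 3 4, 6 7; total weight 3+4+6+8+10+12+14 = 57.

57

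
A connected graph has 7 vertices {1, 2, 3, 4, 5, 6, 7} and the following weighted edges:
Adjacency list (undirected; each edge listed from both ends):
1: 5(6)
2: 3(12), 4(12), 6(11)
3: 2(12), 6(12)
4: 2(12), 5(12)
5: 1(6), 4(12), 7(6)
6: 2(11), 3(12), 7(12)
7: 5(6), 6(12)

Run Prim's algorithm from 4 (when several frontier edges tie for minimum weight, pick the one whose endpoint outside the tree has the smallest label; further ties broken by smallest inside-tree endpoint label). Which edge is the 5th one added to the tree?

Prim, starting at 4.
Step 1: frontier [2 4 12, 4 5 12] → take 2 4 (12); add 2.
Step 2: frontier [2 6 11, 2 3 12, 4 5 12] → take 2 6 (11); add 6.
Step 3: frontier [2 3 12, 4 5 12, 3 6 12, 6 7 12] → take 2 3 (12); add 3.
Step 4: frontier [4 5 12, 6 7 12] → take 4 5 (12); add 5.
Step 5: frontier [1 5 6, 5 7 6, 6 7 12] → take 1 5 (6); add 1.
Step 6: frontier [5 7 6, 6 7 12] → take 5 7 (6); add 7.
The 5th edge added is 1 5.

1-5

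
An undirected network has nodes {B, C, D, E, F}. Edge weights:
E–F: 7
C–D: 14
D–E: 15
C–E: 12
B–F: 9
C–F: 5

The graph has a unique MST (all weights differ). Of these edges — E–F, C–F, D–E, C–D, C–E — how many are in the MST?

Kruskal: consider edges lightest-first.
C–F (5): add. Components now {B} {C,F} {D} {E}
E–F (7): add. Components now {B} {C,E,F} {D}
B–F (9): add. Components now {B,C,E,F} {D}
C–E (12): skip — C and E already connected.
C–D (14): add. Components now {B,C,D,E,F}
MST edge set: {C–F, E–F, B–F, C–D}.
Of the listed edges, {E–F, C–F, C–D} are in the MST → 3.

3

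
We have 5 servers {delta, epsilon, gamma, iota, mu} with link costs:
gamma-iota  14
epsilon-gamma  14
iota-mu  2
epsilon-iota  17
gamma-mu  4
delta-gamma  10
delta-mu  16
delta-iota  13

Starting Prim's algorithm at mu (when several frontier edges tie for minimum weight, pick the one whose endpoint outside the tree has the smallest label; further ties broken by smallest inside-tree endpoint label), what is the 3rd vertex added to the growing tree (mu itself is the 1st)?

gamma

Prim, starting at mu.
Step 1: cheapest edge leaving the tree is iota-mu (2); add iota.
Step 2: cheapest edge leaving the tree is gamma-mu (4); add gamma.
Step 3: cheapest edge leaving the tree is delta-gamma (10); add delta.
Step 4: cheapest edge leaving the tree is epsilon-gamma (14); add epsilon.
Vertex order: mu, iota, gamma, delta, epsilon. The 3rd vertex is gamma.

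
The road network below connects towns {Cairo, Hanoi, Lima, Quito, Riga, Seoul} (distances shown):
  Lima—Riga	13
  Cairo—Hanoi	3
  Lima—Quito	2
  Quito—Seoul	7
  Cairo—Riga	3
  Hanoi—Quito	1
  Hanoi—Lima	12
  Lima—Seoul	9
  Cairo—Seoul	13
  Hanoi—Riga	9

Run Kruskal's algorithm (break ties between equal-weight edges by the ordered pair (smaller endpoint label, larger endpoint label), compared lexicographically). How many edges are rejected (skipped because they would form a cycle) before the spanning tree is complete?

0

Kruskal's algorithm — process edges by increasing weight (ties by edge label):
Hanoi—Quito (1): add — endpoints in different components.
Lima—Quito (2): add — endpoints in different components.
Cairo—Hanoi (3): add — endpoints in different components.
Cairo—Riga (3): add — endpoints in different components.
Quito—Seoul (7): add — endpoints in different components.
Edges rejected before the tree was complete: 0.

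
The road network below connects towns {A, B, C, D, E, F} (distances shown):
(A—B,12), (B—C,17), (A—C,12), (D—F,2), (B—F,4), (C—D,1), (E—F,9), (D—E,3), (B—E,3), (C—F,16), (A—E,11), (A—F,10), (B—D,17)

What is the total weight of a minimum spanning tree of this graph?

Grow the tree from B using Prim:
Step 1: frontier [B—E 3, B—F 4, A—B 12, B—C 17, B—D 17] → take B—E (3); add E.
Step 2: frontier [B—F 4, A—B 12, B—C 17, B—D 17, D—E 3, E—F 9, A—E 11] → take D—E (3); add D.
Step 3: frontier [B—F 4, A—B 12, B—C 17, C—D 1, D—F 2, E—F 9, A—E 11] → take C—D (1); add C.
Step 4: frontier [B—F 4, A—B 12, A—C 12, C—F 16, D—F 2, E—F 9, A—E 11] → take D—F (2); add F.
Step 5: frontier [A—B 12, A—C 12, A—E 11, A—F 10] → take A—F (10); add A.
MST edges: B—E, D—E, C—D, D—F, A—F; total weight 3+3+1+2+10 = 19.

19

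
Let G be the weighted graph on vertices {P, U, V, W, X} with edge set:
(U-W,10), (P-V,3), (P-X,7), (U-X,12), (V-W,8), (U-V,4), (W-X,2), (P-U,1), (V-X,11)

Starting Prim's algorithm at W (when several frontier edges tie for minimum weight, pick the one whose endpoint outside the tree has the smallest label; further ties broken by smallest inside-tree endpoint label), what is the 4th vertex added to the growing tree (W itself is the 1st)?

U

Prim, starting at W.
Step 1: frontier [W-X 2, V-W 8, U-W 10] → take W-X (2); add X.
Step 2: frontier [V-W 8, U-W 10, P-X 7, V-X 11, U-X 12] → take P-X (7); add P.
Step 3: frontier [P-U 1, P-V 3, V-W 8, U-W 10, V-X 11, U-X 12] → take P-U (1); add U.
Step 4: frontier [P-V 3, U-V 4, V-W 8, V-X 11] → take P-V (3); add V.
Vertex order: W, X, P, U, V. The 4th vertex is U.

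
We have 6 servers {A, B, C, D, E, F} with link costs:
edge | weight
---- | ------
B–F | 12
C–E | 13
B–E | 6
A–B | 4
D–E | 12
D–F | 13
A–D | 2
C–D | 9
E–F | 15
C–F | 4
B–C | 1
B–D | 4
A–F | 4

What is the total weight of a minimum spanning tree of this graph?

Kruskal's algorithm — process edges by increasing weight (ties by edge label):
B–C (1): add. Components now {A} {B,C} {D} {E} {F}
A–D (2): add. Components now {A,D} {B,C} {E} {F}
A–B (4): add. Components now {A,B,C,D} {E} {F}
A–F (4): add. Components now {A,B,C,D,F} {E}
B–D (4): skip — B and D already connected.
C–F (4): skip — C and F already connected.
B–E (6): add. Components now {A,B,C,D,E,F}
MST edges: B–C, A–D, A–B, A–F, B–E; total weight 1+2+4+4+6 = 17.

17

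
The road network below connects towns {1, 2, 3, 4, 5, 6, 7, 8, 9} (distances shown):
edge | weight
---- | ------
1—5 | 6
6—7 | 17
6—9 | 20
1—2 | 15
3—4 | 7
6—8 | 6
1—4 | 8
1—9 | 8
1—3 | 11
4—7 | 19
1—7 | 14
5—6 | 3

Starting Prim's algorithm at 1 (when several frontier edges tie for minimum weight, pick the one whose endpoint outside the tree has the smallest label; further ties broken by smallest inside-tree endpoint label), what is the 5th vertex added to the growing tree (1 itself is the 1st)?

4

Prim's algorithm from 1:
Step 1: frontier [1—5 6, 1—4 8, 1—9 8, 1—3 11, 1—7 14, 1—2 15] → take 1—5 (6); add 5.
Step 2: frontier [1—4 8, 1—9 8, 1—3 11, 1—7 14, 1—2 15, 5—6 3] → take 5—6 (3); add 6.
Step 3: frontier [1—4 8, 1—9 8, 1—3 11, 1—7 14, 1—2 15, 6—8 6, 6—7 17, 6—9 20] → take 6—8 (6); add 8.
Step 4: frontier [1—4 8, 1—9 8, 1—3 11, 1—7 14, 1—2 15, 6—7 17, 6—9 20] → take 1—4 (8); add 4.
Step 5: frontier [1—9 8, 1—3 11, 1—7 14, 1—2 15, 3—4 7, 4—7 19, 6—7 17, 6—9 20] → take 3—4 (7); add 3.
Step 6: frontier [1—9 8, 1—7 14, 1—2 15, 4—7 19, 6—7 17, 6—9 20] → take 1—9 (8); add 9.
Step 7: frontier [1—7 14, 1—2 15, 4—7 19, 6—7 17] → take 1—7 (14); add 7.
Step 8: frontier [1—2 15] → take 1—2 (15); add 2.
Vertex order: 1, 5, 6, 8, 4, 3, 9, 7, 2. The 5th vertex is 4.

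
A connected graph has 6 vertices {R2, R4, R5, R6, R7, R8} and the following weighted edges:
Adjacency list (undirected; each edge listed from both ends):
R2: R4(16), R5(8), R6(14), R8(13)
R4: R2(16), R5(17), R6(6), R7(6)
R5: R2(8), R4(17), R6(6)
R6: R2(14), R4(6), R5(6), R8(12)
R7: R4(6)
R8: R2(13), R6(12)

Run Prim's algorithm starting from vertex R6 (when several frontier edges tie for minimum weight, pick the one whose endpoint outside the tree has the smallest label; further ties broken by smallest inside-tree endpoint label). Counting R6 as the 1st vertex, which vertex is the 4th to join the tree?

Grow the tree from R6 using Prim:
Step 1: cheapest edge leaving the tree is R4—R6 (6); add R4.
Step 2: cheapest edge leaving the tree is R5—R6 (6); add R5.
Step 3: cheapest edge leaving the tree is R4—R7 (6); add R7.
Step 4: cheapest edge leaving the tree is R2—R5 (8); add R2.
Step 5: cheapest edge leaving the tree is R6—R8 (12); add R8.
Vertex order: R6, R4, R5, R7, R2, R8. The 4th vertex is R7.

R7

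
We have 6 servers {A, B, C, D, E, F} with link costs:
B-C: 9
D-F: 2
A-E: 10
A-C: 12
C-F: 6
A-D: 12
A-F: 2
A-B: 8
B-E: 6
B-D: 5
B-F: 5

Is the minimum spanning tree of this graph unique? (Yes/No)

Kruskal: consider edges lightest-first.
A-F (2): add. Components now {A,F} {B} {C} {D} {E}
D-F (2): add. Components now {A,D,F} {B} {C} {E}
B-D (5): add. Components now {A,B,D,F} {C} {E}
B-F (5): skip — B and F already connected.
B-E (6): add. Components now {A,B,D,E,F} {C}
C-F (6): add. Components now {A,B,C,D,E,F}
Non-tree edge B-F has weight 5, equal to the heaviest edge on its tree cycle — swapping gives another MST of the same weight. Not unique.

No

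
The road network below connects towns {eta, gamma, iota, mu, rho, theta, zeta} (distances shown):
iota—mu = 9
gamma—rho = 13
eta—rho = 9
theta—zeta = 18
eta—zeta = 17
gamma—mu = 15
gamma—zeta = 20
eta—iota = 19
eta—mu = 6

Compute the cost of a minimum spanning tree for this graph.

72

Grow the tree from zeta using Prim:
Step 1: frontier [eta—zeta 17, theta—zeta 18, gamma—zeta 20] → take eta—zeta (17); add eta.
Step 2: frontier [eta—mu 6, eta—rho 9, eta—iota 19, theta—zeta 18, gamma—zeta 20] → take eta—mu (6); add mu.
Step 3: frontier [eta—rho 9, eta—iota 19, iota—mu 9, gamma—mu 15, theta—zeta 18, gamma—zeta 20] → take iota—mu (9); add iota.
Step 4: frontier [eta—rho 9, gamma—mu 15, theta—zeta 18, gamma—zeta 20] → take eta—rho (9); add rho.
Step 5: frontier [gamma—mu 15, gamma—rho 13, theta—zeta 18, gamma—zeta 20] → take gamma—rho (13); add gamma.
Step 6: frontier [theta—zeta 18] → take theta—zeta (18); add theta.
MST edges: eta—zeta, eta—mu, iota—mu, eta—rho, gamma—rho, theta—zeta; total weight 17+6+9+9+13+18 = 72.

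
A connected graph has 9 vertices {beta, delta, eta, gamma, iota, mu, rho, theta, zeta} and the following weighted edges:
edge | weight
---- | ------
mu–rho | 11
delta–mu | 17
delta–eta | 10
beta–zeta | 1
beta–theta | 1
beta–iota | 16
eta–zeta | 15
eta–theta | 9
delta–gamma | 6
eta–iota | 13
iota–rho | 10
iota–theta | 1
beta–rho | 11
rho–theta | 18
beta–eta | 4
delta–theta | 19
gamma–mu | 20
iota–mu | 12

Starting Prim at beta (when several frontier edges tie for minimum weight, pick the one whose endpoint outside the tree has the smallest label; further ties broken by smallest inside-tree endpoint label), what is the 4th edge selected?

Grow the tree from beta using Prim:
Step 1: cheapest edge leaving the tree is beta–theta (1); add theta.
Step 2: cheapest edge leaving the tree is iota–theta (1); add iota.
Step 3: cheapest edge leaving the tree is beta–zeta (1); add zeta.
Step 4: cheapest edge leaving the tree is beta–eta (4); add eta.
Step 5: cheapest edge leaving the tree is delta–eta (10); add delta.
Step 6: cheapest edge leaving the tree is delta–gamma (6); add gamma.
Step 7: cheapest edge leaving the tree is iota–rho (10); add rho.
Step 8: cheapest edge leaving the tree is mu–rho (11); add mu.
The 4th edge added is beta–eta.

beta-eta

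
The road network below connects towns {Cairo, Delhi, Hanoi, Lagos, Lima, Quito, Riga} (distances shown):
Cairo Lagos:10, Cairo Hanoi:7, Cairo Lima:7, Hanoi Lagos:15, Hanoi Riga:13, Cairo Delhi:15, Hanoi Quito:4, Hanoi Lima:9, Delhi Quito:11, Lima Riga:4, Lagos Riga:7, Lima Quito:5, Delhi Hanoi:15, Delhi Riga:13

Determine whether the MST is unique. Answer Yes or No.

No

Kruskal: consider edges lightest-first.
Hanoi Quito (4): add — endpoints in different components.
Lima Riga (4): add — endpoints in different components.
Lima Quito (5): add — endpoints in different components.
Cairo Hanoi (7): add — endpoints in different components.
Cairo Lima (7): skip — Lima and Cairo already connected.
Lagos Riga (7): add — endpoints in different components.
Hanoi Lima (9): skip — Lima and Hanoi already connected.
Cairo Lagos (10): skip — Cairo and Lagos already connected.
Delhi Quito (11): add — endpoints in different components.
Non-tree edge Cairo Lima has weight 7, equal to the heaviest edge on its tree cycle — swapping gives another MST of the same weight. Not unique.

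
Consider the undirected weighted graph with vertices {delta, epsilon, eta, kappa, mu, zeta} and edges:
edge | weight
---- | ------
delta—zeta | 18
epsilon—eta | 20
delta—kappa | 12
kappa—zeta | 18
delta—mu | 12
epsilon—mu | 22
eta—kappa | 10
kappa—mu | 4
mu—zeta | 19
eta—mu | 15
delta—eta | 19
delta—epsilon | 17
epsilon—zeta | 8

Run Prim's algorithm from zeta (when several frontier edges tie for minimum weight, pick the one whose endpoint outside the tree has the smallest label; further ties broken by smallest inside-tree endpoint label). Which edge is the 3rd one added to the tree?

delta-kappa

Grow the tree from zeta using Prim:
Step 1: cheapest edge leaving the tree is epsilon—zeta (8); add epsilon.
Step 2: cheapest edge leaving the tree is delta—epsilon (17); add delta.
Step 3: cheapest edge leaving the tree is delta—kappa (12); add kappa.
Step 4: cheapest edge leaving the tree is kappa—mu (4); add mu.
Step 5: cheapest edge leaving the tree is eta—kappa (10); add eta.
The 3rd edge added is delta—kappa.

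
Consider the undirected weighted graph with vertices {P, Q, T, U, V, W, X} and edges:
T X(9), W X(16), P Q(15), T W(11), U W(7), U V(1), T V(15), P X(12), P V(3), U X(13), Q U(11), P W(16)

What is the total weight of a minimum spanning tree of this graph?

42

Sort edges by weight, then run Kruskal:
U V (1): add — endpoints in different components.
P V (3): add — endpoints in different components.
U W (7): add — endpoints in different components.
T X (9): add — endpoints in different components.
Q U (11): add — endpoints in different components.
T W (11): add — endpoints in different components.
MST edges: U V, P V, U W, T X, Q U, T W; total weight 1+3+7+9+11+11 = 42.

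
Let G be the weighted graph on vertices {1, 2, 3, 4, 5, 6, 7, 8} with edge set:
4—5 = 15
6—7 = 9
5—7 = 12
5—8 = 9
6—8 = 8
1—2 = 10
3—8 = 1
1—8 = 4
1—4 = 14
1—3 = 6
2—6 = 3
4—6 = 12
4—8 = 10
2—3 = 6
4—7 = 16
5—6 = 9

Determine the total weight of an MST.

42

Prim, starting at 4.
Step 1: cheapest edge leaving the tree is 4—8 (10); add 8.
Step 2: cheapest edge leaving the tree is 3—8 (1); add 3.
Step 3: cheapest edge leaving the tree is 1—8 (4); add 1.
Step 4: cheapest edge leaving the tree is 2—3 (6); add 2.
Step 5: cheapest edge leaving the tree is 2—6 (3); add 6.
Step 6: cheapest edge leaving the tree is 5—6 (9); add 5.
Step 7: cheapest edge leaving the tree is 6—7 (9); add 7.
MST edges: 4—8, 3—8, 1—8, 2—3, 2—6, 5—6, 6—7; total weight 10+1+4+6+3+9+9 = 42.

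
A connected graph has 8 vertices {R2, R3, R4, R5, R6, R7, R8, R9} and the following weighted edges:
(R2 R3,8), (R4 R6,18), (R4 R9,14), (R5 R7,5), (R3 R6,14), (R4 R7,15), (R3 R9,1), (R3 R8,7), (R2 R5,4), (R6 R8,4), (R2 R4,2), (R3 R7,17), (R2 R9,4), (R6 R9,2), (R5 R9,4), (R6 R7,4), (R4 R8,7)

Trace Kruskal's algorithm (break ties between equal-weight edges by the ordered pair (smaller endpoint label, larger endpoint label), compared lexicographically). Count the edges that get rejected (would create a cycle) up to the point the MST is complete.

Sort edges by weight, then run Kruskal:
R3 R9 (1): add — endpoints in different components.
R2 R4 (2): add — endpoints in different components.
R6 R9 (2): add — endpoints in different components.
R2 R5 (4): add — endpoints in different components.
R2 R9 (4): add — endpoints in different components.
R5 R9 (4): skip — R9 and R5 already connected.
R6 R7 (4): add — endpoints in different components.
R6 R8 (4): add — endpoints in different components.
Edges rejected before the tree was complete: 1.

1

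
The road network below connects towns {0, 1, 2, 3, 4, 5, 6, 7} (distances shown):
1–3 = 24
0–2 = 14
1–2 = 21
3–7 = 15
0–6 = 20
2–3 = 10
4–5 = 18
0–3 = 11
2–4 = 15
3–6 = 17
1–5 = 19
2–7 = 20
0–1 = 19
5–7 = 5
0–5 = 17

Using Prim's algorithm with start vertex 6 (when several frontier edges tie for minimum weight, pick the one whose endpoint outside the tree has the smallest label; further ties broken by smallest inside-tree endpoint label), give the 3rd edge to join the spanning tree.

0-3

Prim, starting at 6.
Step 1: cheapest edge leaving the tree is 3–6 (17); add 3.
Step 2: cheapest edge leaving the tree is 2–3 (10); add 2.
Step 3: cheapest edge leaving the tree is 0–3 (11); add 0.
Step 4: cheapest edge leaving the tree is 2–4 (15); add 4.
Step 5: cheapest edge leaving the tree is 3–7 (15); add 7.
Step 6: cheapest edge leaving the tree is 5–7 (5); add 5.
Step 7: cheapest edge leaving the tree is 0–1 (19); add 1.
The 3rd edge added is 0–3.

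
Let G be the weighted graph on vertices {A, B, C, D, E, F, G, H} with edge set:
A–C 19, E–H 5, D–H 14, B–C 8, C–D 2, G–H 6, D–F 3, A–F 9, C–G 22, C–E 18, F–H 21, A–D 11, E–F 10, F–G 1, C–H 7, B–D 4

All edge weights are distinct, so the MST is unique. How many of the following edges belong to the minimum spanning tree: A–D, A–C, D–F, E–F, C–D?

Kruskal: consider edges lightest-first.
F–G (1): add — endpoints in different components.
C–D (2): add — endpoints in different components.
D–F (3): add — endpoints in different components.
B–D (4): add — endpoints in different components.
E–H (5): add — endpoints in different components.
G–H (6): add — endpoints in different components.
C–H (7): skip — C and H already connected.
B–C (8): skip — B and C already connected.
A–F (9): add — endpoints in different components.
MST edge set: {F–G, C–D, D–F, B–D, E–H, G–H, A–F}.
Of the listed edges, {D–F, C–D} are in the MST → 2.

2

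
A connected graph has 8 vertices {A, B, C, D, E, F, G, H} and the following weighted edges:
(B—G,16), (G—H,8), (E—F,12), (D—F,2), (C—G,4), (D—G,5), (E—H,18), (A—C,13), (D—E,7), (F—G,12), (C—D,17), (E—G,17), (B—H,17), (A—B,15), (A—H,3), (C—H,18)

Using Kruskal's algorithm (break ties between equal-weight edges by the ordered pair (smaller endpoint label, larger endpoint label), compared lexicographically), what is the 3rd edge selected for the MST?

Sort edges by weight, then run Kruskal:
D—F (2): add — endpoints in different components.
A—H (3): add — endpoints in different components.
C—G (4): add — endpoints in different components.
D—G (5): add — endpoints in different components.
D—E (7): add — endpoints in different components.
G—H (8): add — endpoints in different components.
E—F (12): skip — E and F already connected.
F—G (12): skip — F and G already connected.
A—C (13): skip — A and C already connected.
A—B (15): add — endpoints in different components.
The 3rd edge added is C—G.

C-G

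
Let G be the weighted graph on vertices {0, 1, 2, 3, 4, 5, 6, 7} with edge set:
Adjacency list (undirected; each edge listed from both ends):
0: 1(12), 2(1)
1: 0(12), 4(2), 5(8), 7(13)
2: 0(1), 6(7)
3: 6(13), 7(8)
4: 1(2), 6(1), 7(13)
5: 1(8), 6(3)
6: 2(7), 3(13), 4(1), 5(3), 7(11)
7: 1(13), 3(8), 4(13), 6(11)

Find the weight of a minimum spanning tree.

Kruskal's algorithm — process edges by increasing weight (ties by edge label):
0 2 (1): add — endpoints in different components.
4 6 (1): add — endpoints in different components.
1 4 (2): add — endpoints in different components.
5 6 (3): add — endpoints in different components.
2 6 (7): add — endpoints in different components.
1 5 (8): skip — 1 and 5 already connected.
3 7 (8): add — endpoints in different components.
6 7 (11): add — endpoints in different components.
MST edges: 0 2, 4 6, 1 4, 5 6, 2 6, 3 7, 6 7; total weight 1+1+2+3+7+8+11 = 33.

33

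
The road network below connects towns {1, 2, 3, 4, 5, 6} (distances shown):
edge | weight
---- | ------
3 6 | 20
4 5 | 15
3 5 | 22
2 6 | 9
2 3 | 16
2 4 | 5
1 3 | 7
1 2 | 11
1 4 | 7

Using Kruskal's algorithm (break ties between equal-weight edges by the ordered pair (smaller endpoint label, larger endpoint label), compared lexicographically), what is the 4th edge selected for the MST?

Kruskal: consider edges lightest-first.
2 4 (5): add. Components now {1} {2,4} {3} {5} {6}
1 3 (7): add. Components now {1,3} {2,4} {5} {6}
1 4 (7): add. Components now {1,2,3,4} {5} {6}
2 6 (9): add. Components now {1,2,3,4,6} {5}
1 2 (11): skip — 1 and 2 already connected.
4 5 (15): add. Components now {1,2,3,4,5,6}
The 4th edge added is 2 6.

2-6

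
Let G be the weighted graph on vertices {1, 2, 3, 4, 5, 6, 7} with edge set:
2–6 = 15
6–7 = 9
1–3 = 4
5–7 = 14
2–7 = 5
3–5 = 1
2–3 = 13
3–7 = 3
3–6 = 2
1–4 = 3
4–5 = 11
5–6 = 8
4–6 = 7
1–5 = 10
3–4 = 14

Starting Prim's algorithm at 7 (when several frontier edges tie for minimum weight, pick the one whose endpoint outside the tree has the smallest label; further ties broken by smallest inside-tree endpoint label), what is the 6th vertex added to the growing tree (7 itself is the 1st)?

4

Prim's algorithm from 7:
Step 1: cheapest edge leaving the tree is 3–7 (3); add 3.
Step 2: cheapest edge leaving the tree is 3–5 (1); add 5.
Step 3: cheapest edge leaving the tree is 3–6 (2); add 6.
Step 4: cheapest edge leaving the tree is 1–3 (4); add 1.
Step 5: cheapest edge leaving the tree is 1–4 (3); add 4.
Step 6: cheapest edge leaving the tree is 2–7 (5); add 2.
Vertex order: 7, 3, 5, 6, 1, 4, 2. The 6th vertex is 4.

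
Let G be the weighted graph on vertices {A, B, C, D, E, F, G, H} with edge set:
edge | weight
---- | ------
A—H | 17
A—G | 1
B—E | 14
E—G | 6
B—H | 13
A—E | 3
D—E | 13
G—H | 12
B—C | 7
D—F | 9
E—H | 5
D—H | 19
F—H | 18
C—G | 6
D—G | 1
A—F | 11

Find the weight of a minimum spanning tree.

Prim, starting at D.
Step 1: cheapest edge leaving the tree is D—G (1); add G.
Step 2: cheapest edge leaving the tree is A—G (1); add A.
Step 3: cheapest edge leaving the tree is A—E (3); add E.
Step 4: cheapest edge leaving the tree is E—H (5); add H.
Step 5: cheapest edge leaving the tree is C—G (6); add C.
Step 6: cheapest edge leaving the tree is B—C (7); add B.
Step 7: cheapest edge leaving the tree is D—F (9); add F.
MST edges: D—G, A—G, A—E, E—H, C—G, B—C, D—F; total weight 1+1+3+5+6+7+9 = 32.

32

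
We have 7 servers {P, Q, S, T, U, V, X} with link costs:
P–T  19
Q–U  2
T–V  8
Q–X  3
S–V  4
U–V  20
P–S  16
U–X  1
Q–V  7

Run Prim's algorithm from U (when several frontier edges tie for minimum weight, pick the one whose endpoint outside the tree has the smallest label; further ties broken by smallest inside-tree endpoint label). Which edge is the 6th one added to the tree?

P-S

Prim, starting at U.
Step 1: frontier [U–X 1, Q–U 2, U–V 20] → take U–X (1); add X.
Step 2: frontier [Q–U 2, U–V 20, Q–X 3] → take Q–U (2); add Q.
Step 3: frontier [Q–V 7, U–V 20] → take Q–V (7); add V.
Step 4: frontier [S–V 4, T–V 8] → take S–V (4); add S.
Step 5: frontier [P–S 16, T–V 8] → take T–V (8); add T.
Step 6: frontier [P–S 16, P–T 19] → take P–S (16); add P.
The 6th edge added is P–S.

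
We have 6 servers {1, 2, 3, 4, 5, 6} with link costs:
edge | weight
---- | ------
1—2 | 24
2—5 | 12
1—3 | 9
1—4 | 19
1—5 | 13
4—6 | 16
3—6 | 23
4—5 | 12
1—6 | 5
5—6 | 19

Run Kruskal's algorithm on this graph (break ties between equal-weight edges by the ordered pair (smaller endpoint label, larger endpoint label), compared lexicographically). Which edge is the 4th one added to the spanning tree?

Kruskal: consider edges lightest-first.
1—6 (5): add — endpoints in different components.
1—3 (9): add — endpoints in different components.
2—5 (12): add — endpoints in different components.
4—5 (12): add — endpoints in different components.
1—5 (13): add — endpoints in different components.
The 4th edge added is 4—5.

4-5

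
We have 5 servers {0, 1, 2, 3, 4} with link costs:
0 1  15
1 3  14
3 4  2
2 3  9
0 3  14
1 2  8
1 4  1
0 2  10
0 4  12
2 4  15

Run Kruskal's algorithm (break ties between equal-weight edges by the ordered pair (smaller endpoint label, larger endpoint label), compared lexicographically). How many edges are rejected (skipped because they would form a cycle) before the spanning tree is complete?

1

Kruskal: consider edges lightest-first.
1 4 (1): add. Components now {0} {1,4} {2} {3}
3 4 (2): add. Components now {0} {1,3,4} {2}
1 2 (8): add. Components now {0} {1,2,3,4}
2 3 (9): skip — 2 and 3 already connected.
0 2 (10): add. Components now {0,1,2,3,4}
Edges rejected before the tree was complete: 1.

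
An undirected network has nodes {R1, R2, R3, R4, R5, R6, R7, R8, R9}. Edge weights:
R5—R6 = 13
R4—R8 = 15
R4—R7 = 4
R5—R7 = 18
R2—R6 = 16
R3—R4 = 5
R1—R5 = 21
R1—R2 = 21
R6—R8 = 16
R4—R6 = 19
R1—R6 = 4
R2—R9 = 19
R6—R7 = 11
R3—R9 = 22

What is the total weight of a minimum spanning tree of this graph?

87

Sort edges by weight, then run Kruskal:
R1—R6 (4): add — endpoints in different components.
R4—R7 (4): add — endpoints in different components.
R3—R4 (5): add — endpoints in different components.
R6—R7 (11): add — endpoints in different components.
R5—R6 (13): add — endpoints in different components.
R4—R8 (15): add — endpoints in different components.
R2—R6 (16): add — endpoints in different components.
R6—R8 (16): skip — R8 and R6 already connected.
R5—R7 (18): skip — R5 and R7 already connected.
R2—R9 (19): add — endpoints in different components.
MST edges: R1—R6, R4—R7, R3—R4, R6—R7, R5—R6, R4—R8, R2—R6, R2—R9; total weight 4+4+5+11+13+15+16+19 = 87.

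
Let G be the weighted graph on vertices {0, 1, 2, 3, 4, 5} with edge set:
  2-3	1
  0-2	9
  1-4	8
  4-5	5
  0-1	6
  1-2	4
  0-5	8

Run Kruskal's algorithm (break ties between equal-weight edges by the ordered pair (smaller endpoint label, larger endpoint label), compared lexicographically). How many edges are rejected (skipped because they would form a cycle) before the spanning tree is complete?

0

Kruskal's algorithm — process edges by increasing weight (ties by edge label):
2-3 (1): add — endpoints in different components.
1-2 (4): add — endpoints in different components.
4-5 (5): add — endpoints in different components.
0-1 (6): add — endpoints in different components.
0-5 (8): add — endpoints in different components.
Edges rejected before the tree was complete: 0.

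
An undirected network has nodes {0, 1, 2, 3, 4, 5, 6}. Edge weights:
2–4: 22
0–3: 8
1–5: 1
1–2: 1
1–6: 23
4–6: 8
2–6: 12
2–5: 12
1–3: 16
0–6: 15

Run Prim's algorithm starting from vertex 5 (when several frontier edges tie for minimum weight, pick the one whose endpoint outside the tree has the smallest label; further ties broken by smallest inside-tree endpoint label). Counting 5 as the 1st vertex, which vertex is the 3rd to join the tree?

Grow the tree from 5 using Prim:
Step 1: cheapest edge leaving the tree is 1–5 (1); add 1.
Step 2: cheapest edge leaving the tree is 1–2 (1); add 2.
Step 3: cheapest edge leaving the tree is 2–6 (12); add 6.
Step 4: cheapest edge leaving the tree is 4–6 (8); add 4.
Step 5: cheapest edge leaving the tree is 0–6 (15); add 0.
Step 6: cheapest edge leaving the tree is 0–3 (8); add 3.
Vertex order: 5, 1, 2, 6, 4, 0, 3. The 3rd vertex is 2.

2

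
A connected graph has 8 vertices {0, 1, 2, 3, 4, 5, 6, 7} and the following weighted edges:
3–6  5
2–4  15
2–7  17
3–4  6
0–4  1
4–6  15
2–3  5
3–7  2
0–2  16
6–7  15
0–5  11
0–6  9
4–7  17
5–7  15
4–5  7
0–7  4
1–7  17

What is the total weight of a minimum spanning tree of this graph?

Sort edges by weight, then run Kruskal:
0–4 (1): add — endpoints in different components.
3–7 (2): add — endpoints in different components.
0–7 (4): add — endpoints in different components.
2–3 (5): add — endpoints in different components.
3–6 (5): add — endpoints in different components.
3–4 (6): skip — 3 and 4 already connected.
4–5 (7): add — endpoints in different components.
0–6 (9): skip — 0 and 6 already connected.
0–5 (11): skip — 0 and 5 already connected.
2–4 (15): skip — 2 and 4 already connected.
4–6 (15): skip — 4 and 6 already connected.
5–7 (15): skip — 5 and 7 already connected.
6–7 (15): skip — 6 and 7 already connected.
0–2 (16): skip — 0 and 2 already connected.
1–7 (17): add — endpoints in different components.
MST edges: 0–4, 3–7, 0–7, 2–3, 3–6, 4–5, 1–7; total weight 1+2+4+5+5+7+17 = 41.

41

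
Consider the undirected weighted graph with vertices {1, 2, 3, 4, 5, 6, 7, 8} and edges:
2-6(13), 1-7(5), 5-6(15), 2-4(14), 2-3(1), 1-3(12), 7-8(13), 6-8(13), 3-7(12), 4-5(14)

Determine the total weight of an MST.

Kruskal's algorithm — process edges by increasing weight (ties by edge label):
2-3 (1): add — endpoints in different components.
1-7 (5): add — endpoints in different components.
1-3 (12): add — endpoints in different components.
3-7 (12): skip — 3 and 7 already connected.
2-6 (13): add — endpoints in different components.
6-8 (13): add — endpoints in different components.
7-8 (13): skip — 7 and 8 already connected.
2-4 (14): add — endpoints in different components.
4-5 (14): add — endpoints in different components.
MST edges: 2-3, 1-7, 1-3, 2-6, 6-8, 2-4, 4-5; total weight 1+5+12+13+13+14+14 = 72.

72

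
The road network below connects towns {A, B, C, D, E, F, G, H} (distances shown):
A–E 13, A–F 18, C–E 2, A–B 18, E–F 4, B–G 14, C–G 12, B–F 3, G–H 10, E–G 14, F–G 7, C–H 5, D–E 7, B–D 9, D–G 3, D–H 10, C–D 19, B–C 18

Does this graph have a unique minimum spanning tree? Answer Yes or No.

No

Kruskal: consider edges lightest-first.
C–E (2): add — endpoints in different components.
B–F (3): add — endpoints in different components.
D–G (3): add — endpoints in different components.
E–F (4): add — endpoints in different components.
C–H (5): add — endpoints in different components.
D–E (7): add — endpoints in different components.
F–G (7): skip — F and G already connected.
B–D (9): skip — B and D already connected.
D–H (10): skip — D and H already connected.
G–H (10): skip — G and H already connected.
C–G (12): skip — C and G already connected.
A–E (13): add — endpoints in different components.
Non-tree edge F–G has weight 7, equal to the heaviest edge on its tree cycle — swapping gives another MST of the same weight. Not unique.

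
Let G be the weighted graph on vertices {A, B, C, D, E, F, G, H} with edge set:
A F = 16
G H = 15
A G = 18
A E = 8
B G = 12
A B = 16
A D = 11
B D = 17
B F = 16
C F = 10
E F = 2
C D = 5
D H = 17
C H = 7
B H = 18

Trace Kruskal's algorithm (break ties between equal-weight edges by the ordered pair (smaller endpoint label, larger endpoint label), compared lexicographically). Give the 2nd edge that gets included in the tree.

C-D

Kruskal's algorithm — process edges by increasing weight (ties by edge label):
E F (2): add — endpoints in different components.
C D (5): add — endpoints in different components.
C H (7): add — endpoints in different components.
A E (8): add — endpoints in different components.
C F (10): add — endpoints in different components.
A D (11): skip — A and D already connected.
B G (12): add — endpoints in different components.
G H (15): add — endpoints in different components.
The 2nd edge added is C D.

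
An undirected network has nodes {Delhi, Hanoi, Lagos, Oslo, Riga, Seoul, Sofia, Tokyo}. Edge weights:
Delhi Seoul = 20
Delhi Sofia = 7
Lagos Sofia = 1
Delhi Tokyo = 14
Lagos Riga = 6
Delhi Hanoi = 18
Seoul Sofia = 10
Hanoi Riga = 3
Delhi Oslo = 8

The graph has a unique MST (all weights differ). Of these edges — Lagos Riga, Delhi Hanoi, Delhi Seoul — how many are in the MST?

1

Sort edges by weight, then run Kruskal:
Lagos Sofia (1): add — endpoints in different components.
Hanoi Riga (3): add — endpoints in different components.
Lagos Riga (6): add — endpoints in different components.
Delhi Sofia (7): add — endpoints in different components.
Delhi Oslo (8): add — endpoints in different components.
Seoul Sofia (10): add — endpoints in different components.
Delhi Tokyo (14): add — endpoints in different components.
MST edge set: {Lagos Sofia, Hanoi Riga, Lagos Riga, Delhi Sofia, Delhi Oslo, Seoul Sofia, Delhi Tokyo}.
Of the listed edges, {Lagos Riga} are in the MST → 1.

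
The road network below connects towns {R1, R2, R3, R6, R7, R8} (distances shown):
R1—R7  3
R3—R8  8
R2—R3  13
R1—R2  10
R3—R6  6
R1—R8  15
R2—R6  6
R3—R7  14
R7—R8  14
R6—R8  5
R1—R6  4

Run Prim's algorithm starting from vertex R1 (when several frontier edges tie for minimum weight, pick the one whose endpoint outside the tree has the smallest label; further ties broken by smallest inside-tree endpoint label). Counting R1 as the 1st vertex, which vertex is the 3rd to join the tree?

R6

Prim's algorithm from R1:
Step 1: frontier [R1—R7 3, R1—R6 4, R1—R2 10, R1—R8 15] → take R1—R7 (3); add R7.
Step 2: frontier [R1—R6 4, R1—R2 10, R1—R8 15, R3—R7 14, R7—R8 14] → take R1—R6 (4); add R6.
Step 3: frontier [R1—R2 10, R1—R8 15, R6—R8 5, R2—R6 6, R3—R6 6, R3—R7 14, R7—R8 14] → take R6—R8 (5); add R8.
Step 4: frontier [R1—R2 10, R2—R6 6, R3—R6 6, R3—R7 14, R3—R8 8] → take R2—R6 (6); add R2.
Step 5: frontier [R2—R3 13, R3—R6 6, R3—R7 14, R3—R8 8] → take R3—R6 (6); add R3.
Vertex order: R1, R7, R6, R8, R2, R3. The 3rd vertex is R6.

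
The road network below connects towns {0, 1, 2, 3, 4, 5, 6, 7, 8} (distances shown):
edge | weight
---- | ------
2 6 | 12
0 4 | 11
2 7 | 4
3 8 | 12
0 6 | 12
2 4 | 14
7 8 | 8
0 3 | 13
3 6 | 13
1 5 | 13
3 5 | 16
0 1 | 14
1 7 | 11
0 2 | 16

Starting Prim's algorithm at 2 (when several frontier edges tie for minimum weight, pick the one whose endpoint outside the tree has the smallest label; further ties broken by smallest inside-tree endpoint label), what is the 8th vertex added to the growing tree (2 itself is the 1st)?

Grow the tree from 2 using Prim:
Step 1: cheapest edge leaving the tree is 2 7 (4); add 7.
Step 2: cheapest edge leaving the tree is 7 8 (8); add 8.
Step 3: cheapest edge leaving the tree is 1 7 (11); add 1.
Step 4: cheapest edge leaving the tree is 3 8 (12); add 3.
Step 5: cheapest edge leaving the tree is 2 6 (12); add 6.
Step 6: cheapest edge leaving the tree is 0 6 (12); add 0.
Step 7: cheapest edge leaving the tree is 0 4 (11); add 4.
Step 8: cheapest edge leaving the tree is 1 5 (13); add 5.
Vertex order: 2, 7, 8, 1, 3, 6, 0, 4, 5. The 8th vertex is 4.

4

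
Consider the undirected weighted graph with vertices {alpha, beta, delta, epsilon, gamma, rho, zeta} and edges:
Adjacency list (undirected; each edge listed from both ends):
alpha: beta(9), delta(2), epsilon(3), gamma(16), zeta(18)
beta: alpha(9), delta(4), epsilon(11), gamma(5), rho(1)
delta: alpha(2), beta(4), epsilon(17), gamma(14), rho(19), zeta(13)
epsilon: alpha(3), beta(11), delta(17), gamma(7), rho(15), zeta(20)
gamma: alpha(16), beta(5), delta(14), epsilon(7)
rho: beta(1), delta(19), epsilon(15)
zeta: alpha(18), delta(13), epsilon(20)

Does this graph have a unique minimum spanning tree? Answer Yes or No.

Yes

Kruskal: consider edges lightest-first.
beta rho (1): add — endpoints in different components.
alpha delta (2): add — endpoints in different components.
alpha epsilon (3): add — endpoints in different components.
beta delta (4): add — endpoints in different components.
beta gamma (5): add — endpoints in different components.
epsilon gamma (7): skip — epsilon and gamma already connected.
alpha beta (9): skip — alpha and beta already connected.
beta epsilon (11): skip — epsilon and beta already connected.
delta zeta (13): add — endpoints in different components.
Every non-tree edge has weight strictly greater than the heaviest edge on the tree path between its endpoints, so the MST is unique.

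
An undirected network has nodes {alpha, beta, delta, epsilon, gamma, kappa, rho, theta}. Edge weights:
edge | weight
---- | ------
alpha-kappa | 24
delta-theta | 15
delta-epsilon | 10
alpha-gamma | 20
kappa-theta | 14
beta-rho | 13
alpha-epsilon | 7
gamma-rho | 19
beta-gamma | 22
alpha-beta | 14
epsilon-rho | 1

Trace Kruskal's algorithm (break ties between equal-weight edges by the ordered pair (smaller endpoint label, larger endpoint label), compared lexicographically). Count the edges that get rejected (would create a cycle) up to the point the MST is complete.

Kruskal's algorithm — process edges by increasing weight (ties by edge label):
epsilon-rho (1): add — endpoints in different components.
alpha-epsilon (7): add — endpoints in different components.
delta-epsilon (10): add — endpoints in different components.
beta-rho (13): add — endpoints in different components.
alpha-beta (14): skip — alpha and beta already connected.
kappa-theta (14): add — endpoints in different components.
delta-theta (15): add — endpoints in different components.
gamma-rho (19): add — endpoints in different components.
Edges rejected before the tree was complete: 1.

1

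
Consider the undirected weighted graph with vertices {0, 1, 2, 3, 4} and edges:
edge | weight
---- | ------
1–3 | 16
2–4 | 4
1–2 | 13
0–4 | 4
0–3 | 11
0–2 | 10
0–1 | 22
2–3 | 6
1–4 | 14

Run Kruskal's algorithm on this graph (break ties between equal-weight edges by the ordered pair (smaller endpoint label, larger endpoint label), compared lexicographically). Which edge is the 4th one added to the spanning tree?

Sort edges by weight, then run Kruskal:
0–4 (4): add — endpoints in different components.
2–4 (4): add — endpoints in different components.
2–3 (6): add — endpoints in different components.
0–2 (10): skip — 0 and 2 already connected.
0–3 (11): skip — 0 and 3 already connected.
1–2 (13): add — endpoints in different components.
The 4th edge added is 1–2.

1-2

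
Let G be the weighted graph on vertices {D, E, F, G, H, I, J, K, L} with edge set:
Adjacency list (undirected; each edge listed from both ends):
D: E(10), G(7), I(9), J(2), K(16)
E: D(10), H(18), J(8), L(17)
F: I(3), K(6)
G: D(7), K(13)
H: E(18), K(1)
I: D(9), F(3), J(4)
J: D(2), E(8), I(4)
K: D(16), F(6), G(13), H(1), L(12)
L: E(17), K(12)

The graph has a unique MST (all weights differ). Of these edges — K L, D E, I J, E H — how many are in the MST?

2

Sort edges by weight, then run Kruskal:
H K (1): add — endpoints in different components.
D J (2): add — endpoints in different components.
F I (3): add — endpoints in different components.
I J (4): add — endpoints in different components.
F K (6): add — endpoints in different components.
D G (7): add — endpoints in different components.
E J (8): add — endpoints in different components.
D I (9): skip — D and I already connected.
D E (10): skip — D and E already connected.
K L (12): add — endpoints in different components.
MST edge set: {H K, D J, F I, I J, F K, D G, E J, K L}.
Of the listed edges, {K L, I J} are in the MST → 2.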